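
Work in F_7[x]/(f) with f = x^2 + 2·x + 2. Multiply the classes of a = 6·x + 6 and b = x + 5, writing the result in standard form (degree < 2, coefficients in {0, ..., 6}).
a · b ≡ 3·x + 4 (mod f(x))

Multiply as integer polynomials: a · b = 6·x^2 + 36·x + 30. Reducing coefficients mod 7: a · b ≡ 6·x^2 + x + 2. Now divide by f(x) = x^2 + 2·x + 2 in F_7[x], eliminating the leading term at each step:
  leading term 6·x^2: subtract (6)·f(x) = 6·x^2 + 5·x + 5, leaving 3·x + 4 (coefficients mod 7)
The degree is now < 2, so this is the remainder. Hence a · b ≡ 3·x + 4 in F_7[x]/(f).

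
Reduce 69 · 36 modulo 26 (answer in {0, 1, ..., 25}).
Reduce the factors first: 69 ≡ 17, 36 ≡ 10 (mod 26), so 69 · 36 ≡ 17 · 10 (mod 26). 17 · 10 = 170. Dividing by 26: 170 = 6·26 + 14. So (69 · 36) mod 26 = 14.

Final answer: 14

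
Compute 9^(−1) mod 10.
Apply the extended Euclidean algorithm to (10, 9), tracking rows (r, s, t) with s·10 + t·9 = r. Each division r_prev = q·r_cur + r_new produces the new row as (previous row) − q·(current row):
  row A: (10, 1, 0)   [1·10 + 0·9 = 10]
  row B: (9, 0, 1)   [0·10 + 1·9 = 9]
  10 = 1·9 + 1   → row C = row A − 1·row B = (1, 1, −1)   [check: 1·10 − 1·9 = 1]
  9 = 9·1 + 0   → remainder 0, stop. gcd = 1 (last nonzero row C).
The gcd is 1, so 9 is invertible mod 10. The last nonzero row gives 1·10 − 1·9 = 1, so t = −1. So 9^(−1) ≡ −1 ≡ 9 (mod 10). Verify: 9 · 9 = 81 ≡ 1 (mod 10). ✓

Final answer: 9^(−1) ≡ 9 (mod 10)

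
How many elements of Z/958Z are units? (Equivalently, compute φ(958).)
Z/958Z has φ(958) = 478 units

An element a ∈ Z/958Z is a unit iff gcd(a, 958) = 1, so the number of units is φ(958). φ is multiplicative, with φ(p^e) = p^e − p^(e−1). Factorise 958 = 2 · 479. Then
  φ(958) = (2 − 1) · (479 − 1) = 1 · 478 = 478.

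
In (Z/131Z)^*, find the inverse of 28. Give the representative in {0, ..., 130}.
Apply the extended Euclidean algorithm to (131, 28), tracking rows (r, s, t) with s·131 + t·28 = r. Each division r_prev = q·r_cur + r_new produces the new row as (previous row) − q·(current row):
  row A: (131, 1, 0)   [1·131 + 0·28 = 131]
  row B: (28, 0, 1)   [0·131 + 1·28 = 28]
  131 = 4·28 + 19   → row C = row A − 4·row B = (19, 1, −4)   [check: 1·131 − 4·28 = 19]
  28 = 1·19 + 9   → row D = row B − 1·row C = (9, −1, 5)   [check: −1·131 + 5·28 = 9]
  19 = 2·9 + 1   → row E = row C − 2·row D = (1, 3, −14)   [check: 3·131 − 14·28 = 1]
  9 = 9·1 + 0   → remainder 0, stop. gcd = 1 (last nonzero row E).
The gcd is 1, so 28 is invertible mod 131. The last nonzero row gives 3·131 − 14·28 = 1, so t = −14. So 28^(−1) ≡ −14 ≡ 117 (mod 131). Verify: 28 · 117 = 3276 ≡ 1 (mod 131). ✓

Final answer: 28^(−1) ≡ 117 (mod 131)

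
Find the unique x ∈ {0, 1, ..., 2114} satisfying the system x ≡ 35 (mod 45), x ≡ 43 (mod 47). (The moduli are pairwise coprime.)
x ≡ 1970 (mod 2115); the representative in [0, 2115) is 1970

The moduli 45, 47 are pairwise coprime, so by the CRT there is a unique solution mod 45·47 = 2115.
Solve by successive substitution. Start with x ≡ 35 (mod 45).
  Combine with x ≡ 43 (mod 47): write x = 35 + 45·t and require 35 + 45·t ≡ 43 (mod 47), i.e. 45·t ≡ 43 − 35 ≡ 8 (mod 47). Since 45^(−1) ≡ 23 (mod 47), t ≡ 23·8 ≡ 43 (mod 47). So x ≡ 35 + 45·43 = 1970 (mod 2115).
Unique solution in [0, 2115): x = 1970.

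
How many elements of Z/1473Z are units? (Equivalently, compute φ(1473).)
An element a ∈ Z/1473Z is a unit iff gcd(a, 1473) = 1, so the number of units is φ(1473). φ is multiplicative, with φ(p^e) = p^e − p^(e−1). Factorise 1473 = 3 · 491. Then
  φ(1473) = (3 − 1) · (491 − 1) = 2 · 490 = 980.

Final answer: Z/1473Z has φ(1473) = 980 units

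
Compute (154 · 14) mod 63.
14

Reduce the factors first: 154 ≡ 28 (mod 63), so 154 · 14 ≡ 28 · 14 (mod 63). 28 · 14 = 392. Dividing by 63: 392 = 6·63 + 14. So (154 · 14) mod 63 = 14.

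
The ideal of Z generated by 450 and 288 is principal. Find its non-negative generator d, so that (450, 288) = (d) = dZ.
In the PID Z, (a, b) is generated by gcd(a, b). Compute gcd(450, 288) with the extended Euclidean algorithm, tracking rows (r, s, t) with s·450 + t·288 = r:
  row A: (450, 1, 0)   [1·450 + 0·288 = 450]
  row B: (288, 0, 1)   [0·450 + 1·288 = 288]
  450 = 1·288 + 162   → row C = row A − 1·row B = (162, 1, −1)   [check: 1·450 − 1·288 = 162]
  288 = 1·162 + 126   → row D = row B − 1·row C = (126, −1, 2)   [check: −1·450 + 2·288 = 126]
  162 = 1·126 + 36   → row E = row C − 1·row D = (36, 2, −3)   [check: 2·450 − 3·288 = 36]
  126 = 3·36 + 18   → row F = row D − 3·row E = (18, −7, 11)   [check: −7·450 + 11·288 = 18]
  36 = 2·18 + 0   → remainder 0, stop. gcd = 18 (last nonzero row F).
So gcd(450, 288) = 18, with Bézout identity −7·450 + 11·288 = 18. Containment (⊇): the Bézout identity exhibits 18 as an element of (450, 288), giving (18) ⊆ (450, 288). Containment (⊆): since 18 | 450 and 18 | 288 (450 = 18·25, 288 = 18·16), every Z-linear combination of 450 and 288 is divisible by 18, so (450, 288) ⊆ (18). Therefore (450, 288) = (18), d = 18.

Final answer: (450, 288) = (18); d = 18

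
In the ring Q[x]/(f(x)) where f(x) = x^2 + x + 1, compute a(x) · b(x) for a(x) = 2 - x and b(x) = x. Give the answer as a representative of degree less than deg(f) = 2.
First multiply in Q[x] without reducing: a · b = -x^2 + 2·x. Now divide by f(x) = x^2 + x + 1, eliminating the leading term at each step:
  leading term -x^2: subtract (-1)·f(x) = -x^2 - x - 1, leaving 3·x + 1
The degree is now < 2, so this is the remainder. Hence a · b ≡ 3·x + 1 in Q[x]/(f).

Final answer: a · b ≡ 3·x + 1 (mod f(x))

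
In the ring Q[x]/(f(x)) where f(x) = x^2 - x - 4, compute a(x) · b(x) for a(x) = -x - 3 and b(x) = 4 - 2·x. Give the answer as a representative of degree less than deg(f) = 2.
a · b ≡ 4·x - 4 (mod f(x))

First multiply in Q[x] without reducing: a · b = 2·x^2 + 2·x - 12. Now divide by f(x) = x^2 - x - 4, eliminating the leading term at each step:
  leading term 2·x^2: subtract (2)·f(x) = 2·x^2 - 2·x - 8, leaving 4·x - 4
The degree is now < 2, so this is the remainder. Hence a · b ≡ 4·x - 4 in Q[x]/(f).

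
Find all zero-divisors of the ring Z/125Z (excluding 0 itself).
nonzero zero-divisors of Z/125Z = {5, 10, 15, 20, 25, 30, 35, 40, 45, 50, 55, 60, 65, 70, 75, 80, 85, 90, 95, 100, 105, 110, 115, 120}

An element a ∈ Z/125Z (with a ≠ 0) is a zero-divisor iff gcd(a, 125) > 1 (because a is a unit precisely when gcd(a, n) = 1, and in Z/nZ every nonzero, non-unit element is a zero-divisor). Scan a = 1, ..., 124 and keep those with gcd(a, 125) > 1:
  gcd(5, 125) = 5, gcd(10, 125) = 5, gcd(15, 125) = 5, gcd(20, 125) = 5, gcd(25, 125) = 25, gcd(30, 125) = 5, gcd(35, 125) = 5, gcd(40, 125) = 5, gcd(45, 125) = 5, gcd(50, 125) = 25, gcd(55, 125) = 5, gcd(60, 125) = 5, gcd(65, 125) = 5, gcd(70, 125) = 5, gcd(75, 125) = 25, gcd(80, 125) = 5, gcd(85, 125) = 5, gcd(90, 125) = 5, gcd(95, 125) = 5, gcd(100, 125) = 25, gcd(105, 125) = 5, gcd(110, 125) = 5, gcd(115, 125) = 5, gcd(120, 125) = 5.
All other a ∈ {1, ..., 124} have gcd(a, 125) = 1 and are units. So the nonzero zero-divisors are exactly the 24 values of a appearing in this scan.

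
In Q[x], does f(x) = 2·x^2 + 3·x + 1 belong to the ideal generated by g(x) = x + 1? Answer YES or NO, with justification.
In Q[x] the ideal (g) consists of all multiples of g, so f ∈ (g) iff g | f, i.e. iff the remainder of f on division by g is 0. Divide f by g (g is monic, so eliminate the leading term of the running remainder at each step):
  leading term 2·x^2: subtract (2·x)·g(x) = 2·x^2 + 2·x, leaving x + 1
  leading term x: subtract (1)·g(x) = x + 1, leaving 0
The remainder is 0, so f(x) = g(x) · h(x) with h(x) = 2·x + 1. Hence g | f, i.e. f ∈ (g).

Final answer: YES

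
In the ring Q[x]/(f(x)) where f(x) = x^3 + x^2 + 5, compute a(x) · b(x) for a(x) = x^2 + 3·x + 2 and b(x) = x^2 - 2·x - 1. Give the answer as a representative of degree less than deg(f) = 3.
First multiply in Q[x] without reducing: a · b = x^4 + x^3 - 5·x^2 - 7·x - 2. Now divide by f(x) = x^3 + x^2 + 5, eliminating the leading term at each step:
  leading term x^4: subtract (x)·f(x) = x^4 + x^3 + 5·x, leaving -5·x^2 - 12·x - 2
The degree is now < 3, so this is the remainder. Hence a · b ≡ -5·x^2 - 12·x - 2 in Q[x]/(f).

Final answer: a · b ≡ -5·x^2 - 12·x - 2 (mod f(x))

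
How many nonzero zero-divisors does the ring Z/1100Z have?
Z/1100Z has 699 nonzero zero-divisors

In Z/1100Z each nonzero element is either a unit (gcd with 1100 is 1) or a zero-divisor (gcd > 1). The number of units is φ(1100): factorise 1100 = 2^2 · 5^2 · 11, so φ(1100) = (2^2 − 2^1) · (5^2 − 5^1) · (11 − 1) = 2 · 20 · 10 = 400. The nonzero elements number 1100 − 1 = 1099. Hence the nonzero zero-divisors number 1099 − 400 = 699.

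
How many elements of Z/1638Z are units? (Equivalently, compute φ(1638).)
An element a ∈ Z/1638Z is a unit iff gcd(a, 1638) = 1, so the number of units is φ(1638). φ is multiplicative, with φ(p^e) = p^e − p^(e−1). Factorise 1638 = 2 · 3^2 · 7 · 13. Then
  φ(1638) = (2 − 1) · (3^2 − 3^1) · (7 − 1) · (13 − 1) = 1 · 6 · 6 · 12 = 432.

Final answer: Z/1638Z has φ(1638) = 432 units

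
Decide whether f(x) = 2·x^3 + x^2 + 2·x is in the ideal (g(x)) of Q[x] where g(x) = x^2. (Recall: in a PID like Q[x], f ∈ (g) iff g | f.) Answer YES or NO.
NO

In Q[x] the ideal (g) consists of all multiples of g, so f ∈ (g) iff g | f, i.e. iff the remainder of f on division by g is 0. Divide f by g (g is monic, so eliminate the leading term of the running remainder at each step):
  leading term 2·x^3: subtract (2·x)·g(x) = 2·x^3, leaving x^2 + 2·x
  leading term x^2: subtract (1)·g(x) = x^2, leaving 2·x
The remainder r(x) = 2·x ≠ 0 (and deg r < deg g), so g ∤ f, i.e. f ∉ (g).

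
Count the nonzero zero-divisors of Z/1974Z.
In Z/1974Z each nonzero element is either a unit (gcd with 1974 is 1) or a zero-divisor (gcd > 1). The number of units is φ(1974): factorise 1974 = 2 · 3 · 7 · 47, so φ(1974) = (2 − 1) · (3 − 1) · (7 − 1) · (47 − 1) = 1 · 2 · 6 · 46 = 552. The nonzero elements number 1974 − 1 = 1973. Hence the nonzero zero-divisors number 1973 − 552 = 1421.

Final answer: Z/1974Z has 1421 nonzero zero-divisors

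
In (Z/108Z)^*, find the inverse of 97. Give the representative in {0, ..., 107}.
97^(−1) ≡ 49 (mod 108)

Apply the extended Euclidean algorithm to (108, 97), tracking rows (r, s, t) with s·108 + t·97 = r. Each division r_prev = q·r_cur + r_new produces the new row as (previous row) − q·(current row):
  row A: (108, 1, 0)   [1·108 + 0·97 = 108]
  row B: (97, 0, 1)   [0·108 + 1·97 = 97]
  108 = 1·97 + 11   → row C = row A − 1·row B = (11, 1, −1)   [check: 1·108 − 1·97 = 11]
  97 = 8·11 + 9   → row D = row B − 8·row C = (9, −8, 9)   [check: −8·108 + 9·97 = 9]
  11 = 1·9 + 2   → row E = row C − 1·row D = (2, 9, −10)   [check: 9·108 − 10·97 = 2]
  9 = 4·2 + 1   → row F = row D − 4·row E = (1, −44, 49)   [check: −44·108 + 49·97 = 1]
  2 = 2·1 + 0   → remainder 0, stop. gcd = 1 (last nonzero row F).
The gcd is 1, so 97 is invertible mod 108. The last nonzero row gives −44·108 + 49·97 = 1, so t = 49. So 97^(−1) ≡ 49 (mod 108). Verify: 97 · 49 = 4753 ≡ 1 (mod 108). ✓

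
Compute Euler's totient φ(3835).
φ is multiplicative, with φ(p^e) = p^e − p^(e−1). Factorise 3835 = 5 · 13 · 59. Then
  φ(3835) = (5 − 1) · (13 − 1) · (59 − 1) = 4 · 12 · 58 = 2784.

Final answer: φ(3835) = 2784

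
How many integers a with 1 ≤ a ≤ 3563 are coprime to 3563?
3048

The number of a ∈ {1, ..., 3563} with gcd(a, 3563) = 1 is by definition Euler's totient φ(3563). φ is multiplicative, with φ(p^e) = p^e − p^(e−1). Factorise 3563 = 7 · 509. Then
  φ(3563) = (7 − 1) · (509 − 1) = 6 · 508 = 3048.
So there are 3048 such integers.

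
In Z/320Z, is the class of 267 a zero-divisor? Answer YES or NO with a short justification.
gcd(267, 320) = 1, so 267 is a unit in Z/320Z (it has a multiplicative inverse). A unit cannot be a zero-divisor: if 267·b ≡ 0 then multiplying both sides by 267^(−1) gives b ≡ 0. So 267 is not a zero-divisor.

Final answer: NO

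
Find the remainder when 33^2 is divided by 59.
Use repeated squaring. Binary(2) = 10. Walk through the bits of the exponent 2 left-to-right: at each bit after the leading one, square the running value, then multiply by 33 if the bit is 1 (always reducing mod 59):
  bit 1 = 1 (leading): start with 33.
  bit 2 = 0: square 33^2 = 1089 ≡ 27 (mod 59).
Final value: 33^2 ≡ 27 (mod 59).

Final answer: 27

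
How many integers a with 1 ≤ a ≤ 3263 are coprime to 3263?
3000

The number of a ∈ {1, ..., 3263} with gcd(a, 3263) = 1 is by definition Euler's totient φ(3263). φ is multiplicative, with φ(p^e) = p^e − p^(e−1). Factorise 3263 = 13 · 251. Then
  φ(3263) = (13 − 1) · (251 − 1) = 12 · 250 = 3000.
So there are 3000 such integers.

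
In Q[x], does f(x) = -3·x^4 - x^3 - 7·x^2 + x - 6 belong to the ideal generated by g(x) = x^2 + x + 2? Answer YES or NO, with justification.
YES

In Q[x] the ideal (g) consists of all multiples of g, so f ∈ (g) iff g | f, i.e. iff the remainder of f on division by g is 0. Divide f by g (g is monic, so eliminate the leading term of the running remainder at each step):
  leading term -3·x^4: subtract (-3·x^2)·g(x) = -3·x^4 - 3·x^3 - 6·x^2, leaving 2·x^3 - x^2 + x - 6
  leading term 2·x^3: subtract (2·x)·g(x) = 2·x^3 + 2·x^2 + 4·x, leaving -3·x^2 - 3·x - 6
  leading term -3·x^2: subtract (-3)·g(x) = -3·x^2 - 3·x - 6, leaving 0
The remainder is 0, so f(x) = g(x) · h(x) with h(x) = -3·x^2 + 2·x - 3. Hence g | f, i.e. f ∈ (g).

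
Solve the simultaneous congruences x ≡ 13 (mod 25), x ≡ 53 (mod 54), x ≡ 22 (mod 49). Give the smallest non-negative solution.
x ≡ 49463 (mod 66150); the representative in [0, 66150) is 49463

The moduli 25, 54, 49 are pairwise coprime, so by the CRT there is a unique solution mod 25·54·49 = 66150.
Solve by successive substitution. Start with x ≡ 13 (mod 25).
  Combine with x ≡ 53 (mod 54): write x = 13 + 25·t and require 13 + 25·t ≡ 53 (mod 54), i.e. 25·t ≡ 53 − 13 ≡ 40 (mod 54). Since 25^(−1) ≡ 13 (mod 54), t ≡ 13·40 ≡ 34 (mod 54). So x ≡ 13 + 25·34 = 863 (mod 1350).
  Combine with x ≡ 22 (mod 49): write x = 863 + 1350·t and require 863 + 1350·t ≡ 22 (mod 49), i.e. 1350·t ≡ 22 − 863 ≡ 41 (mod 49). Since 1350^(−1) ≡ 20 (mod 49) (1350 ≡ 27 (mod 49)), t ≡ 20·41 ≡ 36 (mod 49). So x ≡ 863 + 1350·36 = 49463 (mod 66150).
Unique solution in [0, 66150): x = 49463.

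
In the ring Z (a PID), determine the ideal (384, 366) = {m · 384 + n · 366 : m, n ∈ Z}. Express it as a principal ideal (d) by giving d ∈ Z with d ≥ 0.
In the PID Z, (a, b) is generated by gcd(a, b). Compute gcd(384, 366) with the extended Euclidean algorithm, tracking rows (r, s, t) with s·384 + t·366 = r:
  row A: (384, 1, 0)   [1·384 + 0·366 = 384]
  row B: (366, 0, 1)   [0·384 + 1·366 = 366]
  384 = 1·366 + 18   → row C = row A − 1·row B = (18, 1, −1)   [check: 1·384 − 1·366 = 18]
  366 = 20·18 + 6   → row D = row B − 20·row C = (6, −20, 21)   [check: −20·384 + 21·366 = 6]
  18 = 3·6 + 0   → remainder 0, stop. gcd = 6 (last nonzero row D).
So gcd(384, 366) = 6, with Bézout identity −20·384 + 21·366 = 6. Containment (⊇): the Bézout identity exhibits 6 as an element of (384, 366), giving (6) ⊆ (384, 366). Containment (⊆): since 6 | 384 and 6 | 366 (384 = 6·64, 366 = 6·61), every Z-linear combination of 384 and 366 is divisible by 6, so (384, 366) ⊆ (6). Therefore (384, 366) = (6), d = 6.

Final answer: (384, 366) = (6); d = 6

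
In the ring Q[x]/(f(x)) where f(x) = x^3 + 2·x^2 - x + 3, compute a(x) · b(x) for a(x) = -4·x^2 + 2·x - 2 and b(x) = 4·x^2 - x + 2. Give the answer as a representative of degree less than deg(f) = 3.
a · b ≡ -122·x^2 + 98·x - 136 (mod f(x))

First multiply in Q[x] without reducing: a · b = -16·x^4 + 12·x^3 - 18·x^2 + 6·x - 4. Now divide by f(x) = x^3 + 2·x^2 - x + 3, eliminating the leading term at each step:
  leading term -16·x^4: subtract (-16·x)·f(x) = -16·x^4 - 32·x^3 + 16·x^2 - 48·x, leaving 44·x^3 - 34·x^2 + 54·x - 4
  leading term 44·x^3: subtract (44)·f(x) = 44·x^3 + 88·x^2 - 44·x + 132, leaving -122·x^2 + 98·x - 136
The degree is now < 3, so this is the remainder. Hence a · b ≡ -122·x^2 + 98·x - 136 in Q[x]/(f).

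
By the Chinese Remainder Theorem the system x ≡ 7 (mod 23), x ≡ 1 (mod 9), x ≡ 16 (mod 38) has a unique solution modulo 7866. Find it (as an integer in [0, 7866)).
The moduli 23, 9, 38 are pairwise coprime, so by the CRT there is a unique solution mod 23·9·38 = 7866.
Solve by successive substitution. Start with x ≡ 7 (mod 23).
  Combine with x ≡ 1 (mod 9): write x = 7 + 23·t and require 7 + 23·t ≡ 1 (mod 9), i.e. 23·t ≡ 1 − 7 ≡ 3 (mod 9). Since 23^(−1) ≡ 2 (mod 9) (23 ≡ 5 (mod 9)), t ≡ 2·3 ≡ 6 (mod 9). So x ≡ 7 + 23·6 = 145 (mod 207).
  Combine with x ≡ 16 (mod 38): write x = 145 + 207·t and require 145 + 207·t ≡ 16 (mod 38), i.e. 207·t ≡ 16 − 145 ≡ 23 (mod 38). Since 207^(−1) ≡ 9 (mod 38) (207 ≡ 17 (mod 38)), t ≡ 9·23 ≡ 17 (mod 38). So x ≡ 145 + 207·17 = 3664 (mod 7866).
Unique solution in [0, 7866): x = 3664.

Final answer: x ≡ 3664 (mod 7866); the representative in [0, 7866) is 3664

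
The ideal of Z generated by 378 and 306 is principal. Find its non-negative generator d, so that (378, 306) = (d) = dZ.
In the PID Z, (a, b) is generated by gcd(a, b). Compute gcd(378, 306) with the extended Euclidean algorithm, tracking rows (r, s, t) with s·378 + t·306 = r:
  row A: (378, 1, 0)   [1·378 + 0·306 = 378]
  row B: (306, 0, 1)   [0·378 + 1·306 = 306]
  378 = 1·306 + 72   → row C = row A − 1·row B = (72, 1, −1)   [check: 1·378 − 1·306 = 72]
  306 = 4·72 + 18   → row D = row B − 4·row C = (18, −4, 5)   [check: −4·378 + 5·306 = 18]
  72 = 4·18 + 0   → remainder 0, stop. gcd = 18 (last nonzero row D).
So gcd(378, 306) = 18, with Bézout identity −4·378 + 5·306 = 18. Containment (⊇): the Bézout identity exhibits 18 as an element of (378, 306), giving (18) ⊆ (378, 306). Containment (⊆): since 18 | 378 and 18 | 306 (378 = 18·21, 306 = 18·17), every Z-linear combination of 378 and 306 is divisible by 18, so (378, 306) ⊆ (18). Therefore (378, 306) = (18), d = 18.

Final answer: (378, 306) = (18); d = 18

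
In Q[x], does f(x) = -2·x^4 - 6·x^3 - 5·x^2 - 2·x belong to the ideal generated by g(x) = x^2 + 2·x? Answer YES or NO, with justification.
YES

In Q[x] the ideal (g) consists of all multiples of g, so f ∈ (g) iff g | f, i.e. iff the remainder of f on division by g is 0. Divide f by g (g is monic, so eliminate the leading term of the running remainder at each step):
  leading term -2·x^4: subtract (-2·x^2)·g(x) = -2·x^4 - 4·x^3, leaving -2·x^3 - 5·x^2 - 2·x
  leading term -2·x^3: subtract (-2·x)·g(x) = -2·x^3 - 4·x^2, leaving -x^2 - 2·x
  leading term -x^2: subtract (-1)·g(x) = -x^2 - 2·x, leaving 0
The remainder is 0, so f(x) = g(x) · h(x) with h(x) = -2·x^2 - 2·x - 1. Hence g | f, i.e. f ∈ (g).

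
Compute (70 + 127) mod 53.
Reduce the summands first: 70 ≡ 17, 127 ≡ 21 (mod 53), so 70 + 127 ≡ 17 + 21 (mod 53). 17 + 21 = 38; 38 = 0·53 + 38, so (70 + 127) mod 53 = 38.

Final answer: 38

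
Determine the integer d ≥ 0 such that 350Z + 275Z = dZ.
(350, 275) = (25); d = 25

In the PID Z, (a, b) is generated by gcd(a, b). Compute gcd(350, 275) with the extended Euclidean algorithm, tracking rows (r, s, t) with s·350 + t·275 = r:
  row A: (350, 1, 0)   [1·350 + 0·275 = 350]
  row B: (275, 0, 1)   [0·350 + 1·275 = 275]
  350 = 1·275 + 75   → row C = row A − 1·row B = (75, 1, −1)   [check: 1·350 − 1·275 = 75]
  275 = 3·75 + 50   → row D = row B − 3·row C = (50, −3, 4)   [check: −3·350 + 4·275 = 50]
  75 = 1·50 + 25   → row E = row C − 1·row D = (25, 4, −5)   [check: 4·350 − 5·275 = 25]
  50 = 2·25 + 0   → remainder 0, stop. gcd = 25 (last nonzero row E).
So gcd(350, 275) = 25, with Bézout identity 4·350 − 5·275 = 25. Containment (⊇): the Bézout identity exhibits 25 as an element of (350, 275), giving (25) ⊆ (350, 275). Containment (⊆): since 25 | 350 and 25 | 275 (350 = 25·14, 275 = 25·11), every Z-linear combination of 350 and 275 is divisible by 25, so (350, 275) ⊆ (25). Therefore (350, 275) = (25), d = 25.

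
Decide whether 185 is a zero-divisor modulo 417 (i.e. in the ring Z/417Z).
NO

gcd(185, 417) = 1, so 185 is a unit in Z/417Z (it has a multiplicative inverse). A unit cannot be a zero-divisor: if 185·b ≡ 0 then multiplying both sides by 185^(−1) gives b ≡ 0. So 185 is not a zero-divisor.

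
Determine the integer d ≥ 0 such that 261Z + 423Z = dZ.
In the PID Z, (a, b) is generated by gcd(a, b). Compute gcd(423, 261) with the extended Euclidean algorithm, tracking rows (r, s, t) with s·423 + t·261 = r:
  row A: (423, 1, 0)   [1·423 + 0·261 = 423]
  row B: (261, 0, 1)   [0·423 + 1·261 = 261]
  423 = 1·261 + 162   → row C = row A − 1·row B = (162, 1, −1)   [check: 1·423 − 1·261 = 162]
  261 = 1·162 + 99   → row D = row B − 1·row C = (99, −1, 2)   [check: −1·423 + 2·261 = 99]
  162 = 1·99 + 63   → row E = row C − 1·row D = (63, 2, −3)   [check: 2·423 − 3·261 = 63]
  99 = 1·63 + 36   → row F = row D − 1·row E = (36, −3, 5)   [check: −3·423 + 5·261 = 36]
  63 = 1·36 + 27   → row G = row E − 1·row F = (27, 5, −8)   [check: 5·423 − 8·261 = 27]
  36 = 1·27 + 9   → row H = row F − 1·row G = (9, −8, 13)   [check: −8·423 + 13·261 = 9]
  27 = 3·9 + 0   → remainder 0, stop. gcd = 9 (last nonzero row H).
So gcd(261, 423) = 9, with Bézout identity −8·423 + 13·261 = 9. Containment (⊇): the Bézout identity exhibits 9 as an element of (261, 423), giving (9) ⊆ (261, 423). Containment (⊆): since 9 | 261 and 9 | 423 (261 = 9·29, 423 = 9·47), every Z-linear combination of 261 and 423 is divisible by 9, so (261, 423) ⊆ (9). Therefore (261, 423) = (9), d = 9.

Final answer: (261, 423) = (9); d = 9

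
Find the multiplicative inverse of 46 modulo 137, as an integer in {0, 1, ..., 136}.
Apply the extended Euclidean algorithm to (137, 46), tracking rows (r, s, t) with s·137 + t·46 = r. Each division r_prev = q·r_cur + r_new produces the new row as (previous row) − q·(current row):
  row A: (137, 1, 0)   [1·137 + 0·46 = 137]
  row B: (46, 0, 1)   [0·137 + 1·46 = 46]
  137 = 2·46 + 45   → row C = row A − 2·row B = (45, 1, −2)   [check: 1·137 − 2·46 = 45]
  46 = 1·45 + 1   → row D = row B − 1·row C = (1, −1, 3)   [check: −1·137 + 3·46 = 1]
  45 = 45·1 + 0   → remainder 0, stop. gcd = 1 (last nonzero row D).
The gcd is 1, so 46 is invertible mod 137. The last nonzero row gives −1·137 + 3·46 = 1, so t = 3. So 46^(−1) ≡ 3 (mod 137). Verify: 46 · 3 = 138 ≡ 1 (mod 137). ✓

Final answer: 46^(−1) ≡ 3 (mod 137)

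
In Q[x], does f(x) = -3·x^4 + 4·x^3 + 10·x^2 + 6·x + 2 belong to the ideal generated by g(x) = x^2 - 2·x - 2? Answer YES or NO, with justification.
NO

In Q[x] the ideal (g) consists of all multiples of g, so f ∈ (g) iff g | f, i.e. iff the remainder of f on division by g is 0. Divide f by g (g is monic, so eliminate the leading term of the running remainder at each step):
  leading term -3·x^4: subtract (-3·x^2)·g(x) = -3·x^4 + 6·x^3 + 6·x^2, leaving -2·x^3 + 4·x^2 + 6·x + 2
  leading term -2·x^3: subtract (-2·x)·g(x) = -2·x^3 + 4·x^2 + 4·x, leaving 2·x + 2
The remainder r(x) = 2·x + 2 ≠ 0 (and deg r < deg g), so g ∤ f, i.e. f ∉ (g).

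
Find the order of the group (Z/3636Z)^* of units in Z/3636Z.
(Z/3636Z)^* consists of the classes a with gcd(a, 3636) = 1, so its order is φ(3636). φ is multiplicative, with φ(p^e) = p^e − p^(e−1). Factorise 3636 = 2^2 · 3^2 · 101. Then
  φ(3636) = (2^2 − 2^1) · (3^2 − 3^1) · (101 − 1) = 2 · 6 · 100 = 1200.
Thus |(Z/3636Z)^*| = 1200.

Final answer: |(Z/3636Z)^*| = 1200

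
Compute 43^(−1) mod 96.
43^(−1) ≡ 67 (mod 96)

Apply the extended Euclidean algorithm to (96, 43), tracking rows (r, s, t) with s·96 + t·43 = r. Each division r_prev = q·r_cur + r_new produces the new row as (previous row) − q·(current row):
  row A: (96, 1, 0)   [1·96 + 0·43 = 96]
  row B: (43, 0, 1)   [0·96 + 1·43 = 43]
  96 = 2·43 + 10   → row C = row A − 2·row B = (10, 1, −2)   [check: 1·96 − 2·43 = 10]
  43 = 4·10 + 3   → row D = row B − 4·row C = (3, −4, 9)   [check: −4·96 + 9·43 = 3]
  10 = 3·3 + 1   → row E = row C − 3·row D = (1, 13, −29)   [check: 13·96 − 29·43 = 1]
  3 = 3·1 + 0   → remainder 0, stop. gcd = 1 (last nonzero row E).
The gcd is 1, so 43 is invertible mod 96. The last nonzero row gives 13·96 − 29·43 = 1, so t = −29. So 43^(−1) ≡ −29 ≡ 67 (mod 96). Verify: 43 · 67 = 2881 ≡ 1 (mod 96). ✓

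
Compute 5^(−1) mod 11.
Apply the extended Euclidean algorithm to (11, 5), tracking rows (r, s, t) with s·11 + t·5 = r. Each division r_prev = q·r_cur + r_new produces the new row as (previous row) − q·(current row):
  row A: (11, 1, 0)   [1·11 + 0·5 = 11]
  row B: (5, 0, 1)   [0·11 + 1·5 = 5]
  11 = 2·5 + 1   → row C = row A − 2·row B = (1, 1, −2)   [check: 1·11 − 2·5 = 1]
  5 = 5·1 + 0   → remainder 0, stop. gcd = 1 (last nonzero row C).
The gcd is 1, so 5 is invertible mod 11. The last nonzero row gives 1·11 − 2·5 = 1, so t = −2. So 5^(−1) ≡ −2 ≡ 9 (mod 11). Verify: 5 · 9 = 45 ≡ 1 (mod 11). ✓

Final answer: 5^(−1) ≡ 9 (mod 11)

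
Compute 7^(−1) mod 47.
7^(−1) ≡ 27 (mod 47)

Apply the extended Euclidean algorithm to (47, 7), tracking rows (r, s, t) with s·47 + t·7 = r. Each division r_prev = q·r_cur + r_new produces the new row as (previous row) − q·(current row):
  row A: (47, 1, 0)   [1·47 + 0·7 = 47]
  row B: (7, 0, 1)   [0·47 + 1·7 = 7]
  47 = 6·7 + 5   → row C = row A − 6·row B = (5, 1, −6)   [check: 1·47 − 6·7 = 5]
  7 = 1·5 + 2   → row D = row B − 1·row C = (2, −1, 7)   [check: −1·47 + 7·7 = 2]
  5 = 2·2 + 1   → row E = row C − 2·row D = (1, 3, −20)   [check: 3·47 − 20·7 = 1]
  2 = 2·1 + 0   → remainder 0, stop. gcd = 1 (last nonzero row E).
The gcd is 1, so 7 is invertible mod 47. The last nonzero row gives 3·47 − 20·7 = 1, so t = −20. So 7^(−1) ≡ −20 ≡ 27 (mod 47). Verify: 7 · 27 = 189 ≡ 1 (mod 47). ✓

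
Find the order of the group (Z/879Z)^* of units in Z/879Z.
|(Z/879Z)^*| = 584

(Z/879Z)^* consists of the classes a with gcd(a, 879) = 1, so its order is φ(879). φ is multiplicative, with φ(p^e) = p^e − p^(e−1). Factorise 879 = 3 · 293. Then
  φ(879) = (3 − 1) · (293 − 1) = 2 · 292 = 584.
Thus |(Z/879Z)^*| = 584.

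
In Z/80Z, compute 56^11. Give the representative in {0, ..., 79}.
Use repeated squaring. Binary(11) = 1011. Walk through the bits of the exponent 11 left-to-right: at each bit after the leading one, square the running value, then multiply by 56 if the bit is 1 (always reducing mod 80):
  bit 1 = 1 (leading): start with 56.
  bit 2 = 0: square 56^2 = 3136 ≡ 16 (mod 80).
  bit 3 = 1: square 16^2 = 256 ≡ 16; bit is 1, so multiply 16·56 = 896 ≡ 16 (mod 80).
  bit 4 = 1: square 16^2 = 256 ≡ 16; bit is 1, so multiply 16·56 = 896 ≡ 16 (mod 80).
Final value: 56^11 ≡ 16 (mod 80).

Final answer: 16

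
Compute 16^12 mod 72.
64

Use repeated squaring. Binary(12) = 1100. Walk through the bits of the exponent 12 left-to-right: at each bit after the leading one, square the running value, then multiply by 16 if the bit is 1 (always reducing mod 72):
  bit 1 = 1 (leading): start with 16.
  bit 2 = 1: square 16^2 = 256 ≡ 40; bit is 1, so multiply 40·16 = 640 ≡ 64 (mod 72).
  bit 3 = 0: square 64^2 = 4096 ≡ 64 (mod 72).
  bit 4 = 0: square 64^2 = 4096 ≡ 64 (mod 72).
Final value: 16^12 ≡ 64 (mod 72).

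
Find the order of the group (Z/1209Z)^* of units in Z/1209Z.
(Z/1209Z)^* consists of the classes a with gcd(a, 1209) = 1, so its order is φ(1209). φ is multiplicative, with φ(p^e) = p^e − p^(e−1). Factorise 1209 = 3 · 13 · 31. Then
  φ(1209) = (3 − 1) · (13 − 1) · (31 − 1) = 2 · 12 · 30 = 720.
Thus |(Z/1209Z)^*| = 720.

Final answer: |(Z/1209Z)^*| = 720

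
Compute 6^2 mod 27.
9

Use repeated squaring. Binary(2) = 10. Walk through the bits of the exponent 2 left-to-right: at each bit after the leading one, square the running value, then multiply by 6 if the bit is 1 (always reducing mod 27):
  bit 1 = 1 (leading): start with 6.
  bit 2 = 0: square 6^2 = 36 ≡ 9 (mod 27).
Final value: 6^2 ≡ 9 (mod 27).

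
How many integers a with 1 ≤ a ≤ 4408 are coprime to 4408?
The number of a ∈ {1, ..., 4408} with gcd(a, 4408) = 1 is by definition Euler's totient φ(4408). φ is multiplicative, with φ(p^e) = p^e − p^(e−1). Factorise 4408 = 2^3 · 19 · 29. Then
  φ(4408) = (2^3 − 2^2) · (19 − 1) · (29 − 1) = 4 · 18 · 28 = 2016.
So there are 2016 such integers.

Final answer: 2016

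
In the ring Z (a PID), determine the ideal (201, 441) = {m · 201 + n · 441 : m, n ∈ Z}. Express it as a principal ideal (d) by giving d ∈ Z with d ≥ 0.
(201, 441) = (3); d = 3

In the PID Z, (a, b) is generated by gcd(a, b). Compute gcd(441, 201) with the extended Euclidean algorithm, tracking rows (r, s, t) with s·441 + t·201 = r:
  row A: (441, 1, 0)   [1·441 + 0·201 = 441]
  row B: (201, 0, 1)   [0·441 + 1·201 = 201]
  441 = 2·201 + 39   → row C = row A − 2·row B = (39, 1, −2)   [check: 1·441 − 2·201 = 39]
  201 = 5·39 + 6   → row D = row B − 5·row C = (6, −5, 11)   [check: −5·441 + 11·201 = 6]
  39 = 6·6 + 3   → row E = row C − 6·row D = (3, 31, −68)   [check: 31·441 − 68·201 = 3]
  6 = 2·3 + 0   → remainder 0, stop. gcd = 3 (last nonzero row E).
So gcd(201, 441) = 3, with Bézout identity 31·441 − 68·201 = 3. Containment (⊇): the Bézout identity exhibits 3 as an element of (201, 441), giving (3) ⊆ (201, 441). Containment (⊆): since 3 | 201 and 3 | 441 (201 = 3·67, 441 = 3·147), every Z-linear combination of 201 and 441 is divisible by 3, so (201, 441) ⊆ (3). Therefore (201, 441) = (3), d = 3.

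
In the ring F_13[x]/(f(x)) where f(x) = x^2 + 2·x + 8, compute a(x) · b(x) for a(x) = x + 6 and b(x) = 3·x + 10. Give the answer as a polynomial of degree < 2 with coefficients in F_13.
Multiply as integer polynomials: a · b = 3·x^2 + 28·x + 60. Reducing coefficients mod 13: a · b ≡ 3·x^2 + 2·x + 8. Now divide by f(x) = x^2 + 2·x + 8 in F_13[x], eliminating the leading term at each step:
  leading term 3·x^2: subtract (3)·f(x) = 3·x^2 + 6·x + 11, leaving 9·x + 10 (coefficients mod 13)
The degree is now < 2, so this is the remainder. Hence a · b ≡ 9·x + 10 in F_13[x]/(f).

Final answer: a · b ≡ 9·x + 10 (mod f(x))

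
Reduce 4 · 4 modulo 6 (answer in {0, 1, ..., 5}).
Both factors are already reduced mod 6. 4 · 4 = 16. Dividing by 6: 16 = 2·6 + 4. So (4 · 4) mod 6 = 4.

Final answer: 4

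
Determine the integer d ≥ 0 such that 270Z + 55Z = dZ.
(270, 55) = (5); d = 5

In the PID Z, (a, b) is generated by gcd(a, b). Compute gcd(270, 55) with the extended Euclidean algorithm, tracking rows (r, s, t) with s·270 + t·55 = r:
  row A: (270, 1, 0)   [1·270 + 0·55 = 270]
  row B: (55, 0, 1)   [0·270 + 1·55 = 55]
  270 = 4·55 + 50   → row C = row A − 4·row B = (50, 1, −4)   [check: 1·270 − 4·55 = 50]
  55 = 1·50 + 5   → row D = row B − 1·row C = (5, −1, 5)   [check: −1·270 + 5·55 = 5]
  50 = 10·5 + 0   → remainder 0, stop. gcd = 5 (last nonzero row D).
So gcd(270, 55) = 5, with Bézout identity −1·270 + 5·55 = 5. Containment (⊇): the Bézout identity exhibits 5 as an element of (270, 55), giving (5) ⊆ (270, 55). Containment (⊆): since 5 | 270 and 5 | 55 (270 = 5·54, 55 = 5·11), every Z-linear combination of 270 and 55 is divisible by 5, so (270, 55) ⊆ (5). Therefore (270, 55) = (5), d = 5.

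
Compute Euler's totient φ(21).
φ(21) = 12

φ is multiplicative, with φ(p^e) = p^e − p^(e−1). Factorise 21 = 3 · 7. Then
  φ(21) = (3 − 1) · (7 − 1) = 2 · 6 = 12.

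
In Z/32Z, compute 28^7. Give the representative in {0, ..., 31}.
0

Use repeated squaring. Binary(7) = 111. Walk through the bits of the exponent 7 left-to-right: at each bit after the leading one, square the running value, then multiply by 28 if the bit is 1 (always reducing mod 32):
  bit 1 = 1 (leading): start with 28.
  bit 2 = 1: square 28^2 = 784 ≡ 16; bit is 1, so multiply 16·28 = 448 ≡ 0 (mod 32).
  bit 3 = 1: square 0^2 = 0; bit is 1, so multiply 0·28 = 0 (mod 32).
Final value: 28^7 ≡ 0 (mod 32).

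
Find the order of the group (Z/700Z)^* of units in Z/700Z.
|(Z/700Z)^*| = 240

(Z/700Z)^* consists of the classes a with gcd(a, 700) = 1, so its order is φ(700). φ is multiplicative, with φ(p^e) = p^e − p^(e−1). Factorise 700 = 2^2 · 5^2 · 7. Then
  φ(700) = (2^2 − 2^1) · (5^2 − 5^1) · (7 − 1) = 2 · 20 · 6 = 240.
Thus |(Z/700Z)^*| = 240.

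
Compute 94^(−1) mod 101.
94^(−1) ≡ 72 (mod 101)

Apply the extended Euclidean algorithm to (101, 94), tracking rows (r, s, t) with s·101 + t·94 = r. Each division r_prev = q·r_cur + r_new produces the new row as (previous row) − q·(current row):
  row A: (101, 1, 0)   [1·101 + 0·94 = 101]
  row B: (94, 0, 1)   [0·101 + 1·94 = 94]
  101 = 1·94 + 7   → row C = row A − 1·row B = (7, 1, −1)   [check: 1·101 − 1·94 = 7]
  94 = 13·7 + 3   → row D = row B − 13·row C = (3, −13, 14)   [check: −13·101 + 14·94 = 3]
  7 = 2·3 + 1   → row E = row C − 2·row D = (1, 27, −29)   [check: 27·101 − 29·94 = 1]
  3 = 3·1 + 0   → remainder 0, stop. gcd = 1 (last nonzero row E).
The gcd is 1, so 94 is invertible mod 101. The last nonzero row gives 27·101 − 29·94 = 1, so t = −29. So 94^(−1) ≡ −29 ≡ 72 (mod 101). Verify: 94 · 72 = 6768 ≡ 1 (mod 101). ✓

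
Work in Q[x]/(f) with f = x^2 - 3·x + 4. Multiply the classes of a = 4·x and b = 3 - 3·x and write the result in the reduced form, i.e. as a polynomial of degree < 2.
a · b ≡ 48 - 24·x (mod f(x))

First multiply in Q[x] without reducing: a · b = -12·x^2 + 12·x. Now divide by f(x) = x^2 - 3·x + 4, eliminating the leading term at each step:
  leading term -12·x^2: subtract (-12)·f(x) = -12·x^2 + 36·x - 48, leaving 48 - 24·x
The degree is now < 2, so this is the remainder. Hence a · b ≡ 48 - 24·x in Q[x]/(f).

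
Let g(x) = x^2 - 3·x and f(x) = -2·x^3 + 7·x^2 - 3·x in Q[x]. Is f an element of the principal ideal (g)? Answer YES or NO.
In Q[x] the ideal (g) consists of all multiples of g, so f ∈ (g) iff g | f, i.e. iff the remainder of f on division by g is 0. Divide f by g (g is monic, so eliminate the leading term of the running remainder at each step):
  leading term -2·x^3: subtract (-2·x)·g(x) = -2·x^3 + 6·x^2, leaving x^2 - 3·x
  leading term x^2: subtract (1)·g(x) = x^2 - 3·x, leaving 0
The remainder is 0, so f(x) = g(x) · h(x) with h(x) = 1 - 2·x. Hence g | f, i.e. f ∈ (g).

Final answer: YES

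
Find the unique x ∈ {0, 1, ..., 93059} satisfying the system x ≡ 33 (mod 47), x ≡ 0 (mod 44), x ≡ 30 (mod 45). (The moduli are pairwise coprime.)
The moduli 47, 44, 45 are pairwise coprime, so by the CRT there is a unique solution mod 47·44·45 = 93060.
Solve by successive substitution. Start with x ≡ 33 (mod 47).
  Combine with x ≡ 0 (mod 44): write x = 33 + 47·t and require 33 + 47·t ≡ 0 (mod 44), i.e. 47·t ≡ 0 − 33 ≡ 11 (mod 44). Since 47^(−1) ≡ 15 (mod 44) (47 ≡ 3 (mod 44)), t ≡ 15·11 ≡ 33 (mod 44). So x ≡ 33 + 47·33 = 1584 (mod 2068).
  Combine with x ≡ 30 (mod 45): write x = 1584 + 2068·t and require 1584 + 2068·t ≡ 30 (mod 45), i.e. 2068·t ≡ 30 − 1584 ≡ 21 (mod 45). Since 2068^(−1) ≡ 22 (mod 45) (2068 ≡ 43 (mod 45)), t ≡ 22·21 ≡ 12 (mod 45). So x ≡ 1584 + 2068·12 = 26400 (mod 93060).
Unique solution in [0, 93060): x = 26400.

Final answer: x ≡ 26400 (mod 93060); the representative in [0, 93060) is 26400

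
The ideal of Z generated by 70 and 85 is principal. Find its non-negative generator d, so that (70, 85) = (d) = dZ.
In the PID Z, (a, b) is generated by gcd(a, b). Compute gcd(85, 70) with the extended Euclidean algorithm, tracking rows (r, s, t) with s·85 + t·70 = r:
  row A: (85, 1, 0)   [1·85 + 0·70 = 85]
  row B: (70, 0, 1)   [0·85 + 1·70 = 70]
  85 = 1·70 + 15   → row C = row A − 1·row B = (15, 1, −1)   [check: 1·85 − 1·70 = 15]
  70 = 4·15 + 10   → row D = row B − 4·row C = (10, −4, 5)   [check: −4·85 + 5·70 = 10]
  15 = 1·10 + 5   → row E = row C − 1·row D = (5, 5, −6)   [check: 5·85 − 6·70 = 5]
  10 = 2·5 + 0   → remainder 0, stop. gcd = 5 (last nonzero row E).
So gcd(70, 85) = 5, with Bézout identity 5·85 − 6·70 = 5. Containment (⊇): the Bézout identity exhibits 5 as an element of (70, 85), giving (5) ⊆ (70, 85). Containment (⊆): since 5 | 70 and 5 | 85 (70 = 5·14, 85 = 5·17), every Z-linear combination of 70 and 85 is divisible by 5, so (70, 85) ⊆ (5). Therefore (70, 85) = (5), d = 5.

Final answer: (70, 85) = (5); d = 5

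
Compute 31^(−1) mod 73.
Apply the extended Euclidean algorithm to (73, 31), tracking rows (r, s, t) with s·73 + t·31 = r. Each division r_prev = q·r_cur + r_new produces the new row as (previous row) − q·(current row):
  row A: (73, 1, 0)   [1·73 + 0·31 = 73]
  row B: (31, 0, 1)   [0·73 + 1·31 = 31]
  73 = 2·31 + 11   → row C = row A − 2·row B = (11, 1, −2)   [check: 1·73 − 2·31 = 11]
  31 = 2·11 + 9   → row D = row B − 2·row C = (9, −2, 5)   [check: −2·73 + 5·31 = 9]
  11 = 1·9 + 2   → row E = row C − 1·row D = (2, 3, −7)   [check: 3·73 − 7·31 = 2]
  9 = 4·2 + 1   → row F = row D − 4·row E = (1, −14, 33)   [check: −14·73 + 33·31 = 1]
  2 = 2·1 + 0   → remainder 0, stop. gcd = 1 (last nonzero row F).
The gcd is 1, so 31 is invertible mod 73. The last nonzero row gives −14·73 + 33·31 = 1, so t = 33. So 31^(−1) ≡ 33 (mod 73). Verify: 31 · 33 = 1023 ≡ 1 (mod 73). ✓

Final answer: 31^(−1) ≡ 33 (mod 73)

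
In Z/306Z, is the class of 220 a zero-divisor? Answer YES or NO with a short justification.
YES

gcd(220, 306) = 2 > 1, so 220 is not a unit in Z/306Z. In Z/nZ every nonzero non-unit is a zero-divisor: explicitly, take b = 306/gcd = 153 ≠ 0 (mod 306); then 220·153 = 33660 = 110·306, i.e. 220·153 ≡ 0 (mod 306). So 220 is a zero-divisor.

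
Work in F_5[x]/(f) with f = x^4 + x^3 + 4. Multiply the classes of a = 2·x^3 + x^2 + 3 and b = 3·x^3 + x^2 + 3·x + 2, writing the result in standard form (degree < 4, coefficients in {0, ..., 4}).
a · b ≡ 3·x^3 + x^2 + 3·x + 4 (mod f(x))

Multiply as integer polynomials: a · b = 6·x^6 + 5·x^5 + 7·x^4 + 16·x^3 + 5·x^2 + 9·x + 6. Reducing coefficients mod 5: a · b ≡ x^6 + 2·x^4 + x^3 + 4·x + 1. Now divide by f(x) = x^4 + x^3 + 4 in F_5[x], eliminating the leading term at each step:
  leading term x^6: subtract (x^2)·f(x) = x^6 + x^5 + 4·x^2, leaving 4·x^5 + 2·x^4 + x^3 + x^2 + 4·x + 1 (coefficients mod 5)
  leading term 4·x^5: subtract (4·x)·f(x) = 4·x^5 + 4·x^4 + x, leaving 3·x^4 + x^3 + x^2 + 3·x + 1 (coefficients mod 5)
  leading term 3·x^4: subtract (3)·f(x) = 3·x^4 + 3·x^3 + 2, leaving 3·x^3 + x^2 + 3·x + 4 (coefficients mod 5)
The degree is now < 4, so this is the remainder. Hence a · b ≡ 3·x^3 + x^2 + 3·x + 4 in F_5[x]/(f).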